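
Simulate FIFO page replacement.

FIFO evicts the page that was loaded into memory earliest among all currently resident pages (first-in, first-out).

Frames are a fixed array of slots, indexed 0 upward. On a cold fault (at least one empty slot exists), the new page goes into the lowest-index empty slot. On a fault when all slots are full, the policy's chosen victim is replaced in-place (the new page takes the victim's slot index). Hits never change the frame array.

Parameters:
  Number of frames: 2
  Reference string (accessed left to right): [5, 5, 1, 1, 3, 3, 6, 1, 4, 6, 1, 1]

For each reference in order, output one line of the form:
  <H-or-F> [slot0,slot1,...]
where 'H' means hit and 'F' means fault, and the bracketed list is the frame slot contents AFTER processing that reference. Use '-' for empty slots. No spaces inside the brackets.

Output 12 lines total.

F [5,-]
H [5,-]
F [5,1]
H [5,1]
F [3,1]
H [3,1]
F [3,6]
F [1,6]
F [1,4]
F [6,4]
F [6,1]
H [6,1]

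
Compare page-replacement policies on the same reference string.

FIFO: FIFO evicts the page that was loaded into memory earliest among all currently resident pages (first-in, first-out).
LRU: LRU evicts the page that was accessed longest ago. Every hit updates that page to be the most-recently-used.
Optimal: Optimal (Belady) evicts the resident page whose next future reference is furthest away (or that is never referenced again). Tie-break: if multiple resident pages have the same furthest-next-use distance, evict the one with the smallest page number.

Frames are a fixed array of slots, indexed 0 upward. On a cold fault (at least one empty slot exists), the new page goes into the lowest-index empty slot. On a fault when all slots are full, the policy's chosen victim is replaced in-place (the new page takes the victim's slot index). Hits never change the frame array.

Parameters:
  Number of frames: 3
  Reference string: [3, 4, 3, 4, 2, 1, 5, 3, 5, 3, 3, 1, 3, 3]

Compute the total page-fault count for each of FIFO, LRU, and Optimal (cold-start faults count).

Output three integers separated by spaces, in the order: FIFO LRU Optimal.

Answer: 6 6 5

Derivation:
--- FIFO ---
  step 0: ref 3 -> FAULT, frames=[3,-,-] (faults so far: 1)
  step 1: ref 4 -> FAULT, frames=[3,4,-] (faults so far: 2)
  step 2: ref 3 -> HIT, frames=[3,4,-] (faults so far: 2)
  step 3: ref 4 -> HIT, frames=[3,4,-] (faults so far: 2)
  step 4: ref 2 -> FAULT, frames=[3,4,2] (faults so far: 3)
  step 5: ref 1 -> FAULT, evict 3, frames=[1,4,2] (faults so far: 4)
  step 6: ref 5 -> FAULT, evict 4, frames=[1,5,2] (faults so far: 5)
  step 7: ref 3 -> FAULT, evict 2, frames=[1,5,3] (faults so far: 6)
  step 8: ref 5 -> HIT, frames=[1,5,3] (faults so far: 6)
  step 9: ref 3 -> HIT, frames=[1,5,3] (faults so far: 6)
  step 10: ref 3 -> HIT, frames=[1,5,3] (faults so far: 6)
  step 11: ref 1 -> HIT, frames=[1,5,3] (faults so far: 6)
  step 12: ref 3 -> HIT, frames=[1,5,3] (faults so far: 6)
  step 13: ref 3 -> HIT, frames=[1,5,3] (faults so far: 6)
  FIFO total faults: 6
--- LRU ---
  step 0: ref 3 -> FAULT, frames=[3,-,-] (faults so far: 1)
  step 1: ref 4 -> FAULT, frames=[3,4,-] (faults so far: 2)
  step 2: ref 3 -> HIT, frames=[3,4,-] (faults so far: 2)
  step 3: ref 4 -> HIT, frames=[3,4,-] (faults so far: 2)
  step 4: ref 2 -> FAULT, frames=[3,4,2] (faults so far: 3)
  step 5: ref 1 -> FAULT, evict 3, frames=[1,4,2] (faults so far: 4)
  step 6: ref 5 -> FAULT, evict 4, frames=[1,5,2] (faults so far: 5)
  step 7: ref 3 -> FAULT, evict 2, frames=[1,5,3] (faults so far: 6)
  step 8: ref 5 -> HIT, frames=[1,5,3] (faults so far: 6)
  step 9: ref 3 -> HIT, frames=[1,5,3] (faults so far: 6)
  step 10: ref 3 -> HIT, frames=[1,5,3] (faults so far: 6)
  step 11: ref 1 -> HIT, frames=[1,5,3] (faults so far: 6)
  step 12: ref 3 -> HIT, frames=[1,5,3] (faults so far: 6)
  step 13: ref 3 -> HIT, frames=[1,5,3] (faults so far: 6)
  LRU total faults: 6
--- Optimal ---
  step 0: ref 3 -> FAULT, frames=[3,-,-] (faults so far: 1)
  step 1: ref 4 -> FAULT, frames=[3,4,-] (faults so far: 2)
  step 2: ref 3 -> HIT, frames=[3,4,-] (faults so far: 2)
  step 3: ref 4 -> HIT, frames=[3,4,-] (faults so far: 2)
  step 4: ref 2 -> FAULT, frames=[3,4,2] (faults so far: 3)
  step 5: ref 1 -> FAULT, evict 2, frames=[3,4,1] (faults so far: 4)
  step 6: ref 5 -> FAULT, evict 4, frames=[3,5,1] (faults so far: 5)
  step 7: ref 3 -> HIT, frames=[3,5,1] (faults so far: 5)
  step 8: ref 5 -> HIT, frames=[3,5,1] (faults so far: 5)
  step 9: ref 3 -> HIT, frames=[3,5,1] (faults so far: 5)
  step 10: ref 3 -> HIT, frames=[3,5,1] (faults so far: 5)
  step 11: ref 1 -> HIT, frames=[3,5,1] (faults so far: 5)
  step 12: ref 3 -> HIT, frames=[3,5,1] (faults so far: 5)
  step 13: ref 3 -> HIT, frames=[3,5,1] (faults so far: 5)
  Optimal total faults: 5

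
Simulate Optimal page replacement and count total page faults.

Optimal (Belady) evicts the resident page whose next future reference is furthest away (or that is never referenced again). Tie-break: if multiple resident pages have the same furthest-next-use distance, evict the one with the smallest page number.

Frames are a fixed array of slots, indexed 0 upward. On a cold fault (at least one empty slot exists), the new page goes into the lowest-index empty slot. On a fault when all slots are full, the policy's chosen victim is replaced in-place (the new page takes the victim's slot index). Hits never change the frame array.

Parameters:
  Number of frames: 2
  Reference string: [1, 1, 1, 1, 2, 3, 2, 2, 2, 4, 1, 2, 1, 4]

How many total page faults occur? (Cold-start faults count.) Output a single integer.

Answer: 6

Derivation:
Step 0: ref 1 → FAULT, frames=[1,-]
Step 1: ref 1 → HIT, frames=[1,-]
Step 2: ref 1 → HIT, frames=[1,-]
Step 3: ref 1 → HIT, frames=[1,-]
Step 4: ref 2 → FAULT, frames=[1,2]
Step 5: ref 3 → FAULT (evict 1), frames=[3,2]
Step 6: ref 2 → HIT, frames=[3,2]
Step 7: ref 2 → HIT, frames=[3,2]
Step 8: ref 2 → HIT, frames=[3,2]
Step 9: ref 4 → FAULT (evict 3), frames=[4,2]
Step 10: ref 1 → FAULT (evict 4), frames=[1,2]
Step 11: ref 2 → HIT, frames=[1,2]
Step 12: ref 1 → HIT, frames=[1,2]
Step 13: ref 4 → FAULT (evict 1), frames=[4,2]
Total faults: 6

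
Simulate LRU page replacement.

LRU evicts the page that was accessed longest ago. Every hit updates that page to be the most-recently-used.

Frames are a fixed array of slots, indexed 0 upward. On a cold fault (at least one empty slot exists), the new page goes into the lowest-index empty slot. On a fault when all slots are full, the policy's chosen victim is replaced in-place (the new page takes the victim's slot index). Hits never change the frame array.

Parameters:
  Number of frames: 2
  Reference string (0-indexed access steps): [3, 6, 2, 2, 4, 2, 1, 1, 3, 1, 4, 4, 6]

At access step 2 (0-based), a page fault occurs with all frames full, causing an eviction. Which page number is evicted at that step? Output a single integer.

Step 0: ref 3 -> FAULT, frames=[3,-]
Step 1: ref 6 -> FAULT, frames=[3,6]
Step 2: ref 2 -> FAULT, evict 3, frames=[2,6]
At step 2: evicted page 3

Answer: 3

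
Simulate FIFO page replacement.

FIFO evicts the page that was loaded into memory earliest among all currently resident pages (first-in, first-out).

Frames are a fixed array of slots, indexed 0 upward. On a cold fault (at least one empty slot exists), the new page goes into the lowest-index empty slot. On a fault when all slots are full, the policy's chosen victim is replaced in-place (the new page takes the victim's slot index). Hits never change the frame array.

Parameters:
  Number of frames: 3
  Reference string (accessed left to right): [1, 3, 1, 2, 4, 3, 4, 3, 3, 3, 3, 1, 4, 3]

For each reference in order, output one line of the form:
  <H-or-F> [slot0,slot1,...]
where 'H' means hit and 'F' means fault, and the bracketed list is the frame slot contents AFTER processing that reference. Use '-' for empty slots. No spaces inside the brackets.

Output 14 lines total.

F [1,-,-]
F [1,3,-]
H [1,3,-]
F [1,3,2]
F [4,3,2]
H [4,3,2]
H [4,3,2]
H [4,3,2]
H [4,3,2]
H [4,3,2]
H [4,3,2]
F [4,1,2]
H [4,1,2]
F [4,1,3]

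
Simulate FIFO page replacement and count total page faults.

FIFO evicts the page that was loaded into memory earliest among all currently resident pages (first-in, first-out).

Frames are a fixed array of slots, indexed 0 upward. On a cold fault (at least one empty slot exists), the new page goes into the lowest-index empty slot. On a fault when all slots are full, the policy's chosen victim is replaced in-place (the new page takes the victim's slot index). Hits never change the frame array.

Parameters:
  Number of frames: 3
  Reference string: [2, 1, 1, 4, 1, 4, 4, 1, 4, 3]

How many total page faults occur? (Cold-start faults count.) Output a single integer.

Step 0: ref 2 → FAULT, frames=[2,-,-]
Step 1: ref 1 → FAULT, frames=[2,1,-]
Step 2: ref 1 → HIT, frames=[2,1,-]
Step 3: ref 4 → FAULT, frames=[2,1,4]
Step 4: ref 1 → HIT, frames=[2,1,4]
Step 5: ref 4 → HIT, frames=[2,1,4]
Step 6: ref 4 → HIT, frames=[2,1,4]
Step 7: ref 1 → HIT, frames=[2,1,4]
Step 8: ref 4 → HIT, frames=[2,1,4]
Step 9: ref 3 → FAULT (evict 2), frames=[3,1,4]
Total faults: 4

Answer: 4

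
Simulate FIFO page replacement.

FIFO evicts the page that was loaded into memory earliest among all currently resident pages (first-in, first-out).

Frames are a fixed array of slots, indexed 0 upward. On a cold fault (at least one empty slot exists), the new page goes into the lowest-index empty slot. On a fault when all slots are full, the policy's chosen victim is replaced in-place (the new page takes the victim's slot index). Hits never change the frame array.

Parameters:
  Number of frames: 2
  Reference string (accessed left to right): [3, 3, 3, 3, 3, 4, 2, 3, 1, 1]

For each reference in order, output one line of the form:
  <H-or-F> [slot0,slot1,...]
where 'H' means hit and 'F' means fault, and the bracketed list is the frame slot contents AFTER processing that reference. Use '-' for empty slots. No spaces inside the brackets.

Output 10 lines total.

F [3,-]
H [3,-]
H [3,-]
H [3,-]
H [3,-]
F [3,4]
F [2,4]
F [2,3]
F [1,3]
H [1,3]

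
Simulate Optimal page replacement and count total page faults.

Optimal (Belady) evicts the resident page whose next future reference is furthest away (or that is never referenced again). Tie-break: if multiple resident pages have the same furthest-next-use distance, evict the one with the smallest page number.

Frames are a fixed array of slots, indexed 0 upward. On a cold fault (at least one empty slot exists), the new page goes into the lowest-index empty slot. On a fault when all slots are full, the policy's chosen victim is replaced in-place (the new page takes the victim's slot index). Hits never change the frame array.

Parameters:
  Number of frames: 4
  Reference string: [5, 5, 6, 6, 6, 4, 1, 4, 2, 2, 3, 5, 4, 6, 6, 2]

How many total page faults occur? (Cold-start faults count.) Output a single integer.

Answer: 7

Derivation:
Step 0: ref 5 → FAULT, frames=[5,-,-,-]
Step 1: ref 5 → HIT, frames=[5,-,-,-]
Step 2: ref 6 → FAULT, frames=[5,6,-,-]
Step 3: ref 6 → HIT, frames=[5,6,-,-]
Step 4: ref 6 → HIT, frames=[5,6,-,-]
Step 5: ref 4 → FAULT, frames=[5,6,4,-]
Step 6: ref 1 → FAULT, frames=[5,6,4,1]
Step 7: ref 4 → HIT, frames=[5,6,4,1]
Step 8: ref 2 → FAULT (evict 1), frames=[5,6,4,2]
Step 9: ref 2 → HIT, frames=[5,6,4,2]
Step 10: ref 3 → FAULT (evict 2), frames=[5,6,4,3]
Step 11: ref 5 → HIT, frames=[5,6,4,3]
Step 12: ref 4 → HIT, frames=[5,6,4,3]
Step 13: ref 6 → HIT, frames=[5,6,4,3]
Step 14: ref 6 → HIT, frames=[5,6,4,3]
Step 15: ref 2 → FAULT (evict 3), frames=[5,6,4,2]
Total faults: 7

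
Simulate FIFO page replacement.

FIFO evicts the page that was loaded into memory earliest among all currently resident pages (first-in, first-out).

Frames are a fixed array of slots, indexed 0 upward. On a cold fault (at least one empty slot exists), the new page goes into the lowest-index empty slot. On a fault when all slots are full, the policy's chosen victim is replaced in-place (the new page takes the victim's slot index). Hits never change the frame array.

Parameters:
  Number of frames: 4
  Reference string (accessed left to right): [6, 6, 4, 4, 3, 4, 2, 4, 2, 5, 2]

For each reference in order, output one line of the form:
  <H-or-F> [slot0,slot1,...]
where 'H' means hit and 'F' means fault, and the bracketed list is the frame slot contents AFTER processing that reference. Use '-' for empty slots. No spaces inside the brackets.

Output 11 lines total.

F [6,-,-,-]
H [6,-,-,-]
F [6,4,-,-]
H [6,4,-,-]
F [6,4,3,-]
H [6,4,3,-]
F [6,4,3,2]
H [6,4,3,2]
H [6,4,3,2]
F [5,4,3,2]
H [5,4,3,2]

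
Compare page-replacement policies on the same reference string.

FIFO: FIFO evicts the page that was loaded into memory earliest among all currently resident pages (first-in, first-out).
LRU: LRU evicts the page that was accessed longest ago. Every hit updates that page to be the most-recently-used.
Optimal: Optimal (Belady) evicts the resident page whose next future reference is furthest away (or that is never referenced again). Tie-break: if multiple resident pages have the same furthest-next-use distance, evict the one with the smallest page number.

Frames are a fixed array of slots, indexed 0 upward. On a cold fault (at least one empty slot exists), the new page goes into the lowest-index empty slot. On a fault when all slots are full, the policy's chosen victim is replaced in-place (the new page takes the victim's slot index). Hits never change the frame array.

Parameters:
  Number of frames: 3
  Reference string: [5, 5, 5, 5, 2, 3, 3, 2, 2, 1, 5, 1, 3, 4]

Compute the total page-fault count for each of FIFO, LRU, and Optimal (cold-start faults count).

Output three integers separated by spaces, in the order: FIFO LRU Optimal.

--- FIFO ---
  step 0: ref 5 -> FAULT, frames=[5,-,-] (faults so far: 1)
  step 1: ref 5 -> HIT, frames=[5,-,-] (faults so far: 1)
  step 2: ref 5 -> HIT, frames=[5,-,-] (faults so far: 1)
  step 3: ref 5 -> HIT, frames=[5,-,-] (faults so far: 1)
  step 4: ref 2 -> FAULT, frames=[5,2,-] (faults so far: 2)
  step 5: ref 3 -> FAULT, frames=[5,2,3] (faults so far: 3)
  step 6: ref 3 -> HIT, frames=[5,2,3] (faults so far: 3)
  step 7: ref 2 -> HIT, frames=[5,2,3] (faults so far: 3)
  step 8: ref 2 -> HIT, frames=[5,2,3] (faults so far: 3)
  step 9: ref 1 -> FAULT, evict 5, frames=[1,2,3] (faults so far: 4)
  step 10: ref 5 -> FAULT, evict 2, frames=[1,5,3] (faults so far: 5)
  step 11: ref 1 -> HIT, frames=[1,5,3] (faults so far: 5)
  step 12: ref 3 -> HIT, frames=[1,5,3] (faults so far: 5)
  step 13: ref 4 -> FAULT, evict 3, frames=[1,5,4] (faults so far: 6)
  FIFO total faults: 6
--- LRU ---
  step 0: ref 5 -> FAULT, frames=[5,-,-] (faults so far: 1)
  step 1: ref 5 -> HIT, frames=[5,-,-] (faults so far: 1)
  step 2: ref 5 -> HIT, frames=[5,-,-] (faults so far: 1)
  step 3: ref 5 -> HIT, frames=[5,-,-] (faults so far: 1)
  step 4: ref 2 -> FAULT, frames=[5,2,-] (faults so far: 2)
  step 5: ref 3 -> FAULT, frames=[5,2,3] (faults so far: 3)
  step 6: ref 3 -> HIT, frames=[5,2,3] (faults so far: 3)
  step 7: ref 2 -> HIT, frames=[5,2,3] (faults so far: 3)
  step 8: ref 2 -> HIT, frames=[5,2,3] (faults so far: 3)
  step 9: ref 1 -> FAULT, evict 5, frames=[1,2,3] (faults so far: 4)
  step 10: ref 5 -> FAULT, evict 3, frames=[1,2,5] (faults so far: 5)
  step 11: ref 1 -> HIT, frames=[1,2,5] (faults so far: 5)
  step 12: ref 3 -> FAULT, evict 2, frames=[1,3,5] (faults so far: 6)
  step 13: ref 4 -> FAULT, evict 5, frames=[1,3,4] (faults so far: 7)
  LRU total faults: 7
--- Optimal ---
  step 0: ref 5 -> FAULT, frames=[5,-,-] (faults so far: 1)
  step 1: ref 5 -> HIT, frames=[5,-,-] (faults so far: 1)
  step 2: ref 5 -> HIT, frames=[5,-,-] (faults so far: 1)
  step 3: ref 5 -> HIT, frames=[5,-,-] (faults so far: 1)
  step 4: ref 2 -> FAULT, frames=[5,2,-] (faults so far: 2)
  step 5: ref 3 -> FAULT, frames=[5,2,3] (faults so far: 3)
  step 6: ref 3 -> HIT, frames=[5,2,3] (faults so far: 3)
  step 7: ref 2 -> HIT, frames=[5,2,3] (faults so far: 3)
  step 8: ref 2 -> HIT, frames=[5,2,3] (faults so far: 3)
  step 9: ref 1 -> FAULT, evict 2, frames=[5,1,3] (faults so far: 4)
  step 10: ref 5 -> HIT, frames=[5,1,3] (faults so far: 4)
  step 11: ref 1 -> HIT, frames=[5,1,3] (faults so far: 4)
  step 12: ref 3 -> HIT, frames=[5,1,3] (faults so far: 4)
  step 13: ref 4 -> FAULT, evict 1, frames=[5,4,3] (faults so far: 5)
  Optimal total faults: 5

Answer: 6 7 5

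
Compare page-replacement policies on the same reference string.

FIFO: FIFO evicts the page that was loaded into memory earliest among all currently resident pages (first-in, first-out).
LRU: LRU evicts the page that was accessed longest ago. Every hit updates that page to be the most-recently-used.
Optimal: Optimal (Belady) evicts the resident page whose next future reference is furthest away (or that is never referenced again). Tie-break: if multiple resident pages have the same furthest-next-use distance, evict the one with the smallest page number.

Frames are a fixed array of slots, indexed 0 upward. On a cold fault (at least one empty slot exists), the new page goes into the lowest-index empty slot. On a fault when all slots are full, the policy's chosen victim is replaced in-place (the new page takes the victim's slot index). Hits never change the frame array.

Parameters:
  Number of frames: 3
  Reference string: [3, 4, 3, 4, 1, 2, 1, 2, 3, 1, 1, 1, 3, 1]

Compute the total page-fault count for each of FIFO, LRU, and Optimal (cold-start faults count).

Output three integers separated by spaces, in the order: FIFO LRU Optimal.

Answer: 5 5 4

Derivation:
--- FIFO ---
  step 0: ref 3 -> FAULT, frames=[3,-,-] (faults so far: 1)
  step 1: ref 4 -> FAULT, frames=[3,4,-] (faults so far: 2)
  step 2: ref 3 -> HIT, frames=[3,4,-] (faults so far: 2)
  step 3: ref 4 -> HIT, frames=[3,4,-] (faults so far: 2)
  step 4: ref 1 -> FAULT, frames=[3,4,1] (faults so far: 3)
  step 5: ref 2 -> FAULT, evict 3, frames=[2,4,1] (faults so far: 4)
  step 6: ref 1 -> HIT, frames=[2,4,1] (faults so far: 4)
  step 7: ref 2 -> HIT, frames=[2,4,1] (faults so far: 4)
  step 8: ref 3 -> FAULT, evict 4, frames=[2,3,1] (faults so far: 5)
  step 9: ref 1 -> HIT, frames=[2,3,1] (faults so far: 5)
  step 10: ref 1 -> HIT, frames=[2,3,1] (faults so far: 5)
  step 11: ref 1 -> HIT, frames=[2,3,1] (faults so far: 5)
  step 12: ref 3 -> HIT, frames=[2,3,1] (faults so far: 5)
  step 13: ref 1 -> HIT, frames=[2,3,1] (faults so far: 5)
  FIFO total faults: 5
--- LRU ---
  step 0: ref 3 -> FAULT, frames=[3,-,-] (faults so far: 1)
  step 1: ref 4 -> FAULT, frames=[3,4,-] (faults so far: 2)
  step 2: ref 3 -> HIT, frames=[3,4,-] (faults so far: 2)
  step 3: ref 4 -> HIT, frames=[3,4,-] (faults so far: 2)
  step 4: ref 1 -> FAULT, frames=[3,4,1] (faults so far: 3)
  step 5: ref 2 -> FAULT, evict 3, frames=[2,4,1] (faults so far: 4)
  step 6: ref 1 -> HIT, frames=[2,4,1] (faults so far: 4)
  step 7: ref 2 -> HIT, frames=[2,4,1] (faults so far: 4)
  step 8: ref 3 -> FAULT, evict 4, frames=[2,3,1] (faults so far: 5)
  step 9: ref 1 -> HIT, frames=[2,3,1] (faults so far: 5)
  step 10: ref 1 -> HIT, frames=[2,3,1] (faults so far: 5)
  step 11: ref 1 -> HIT, frames=[2,3,1] (faults so far: 5)
  step 12: ref 3 -> HIT, frames=[2,3,1] (faults so far: 5)
  step 13: ref 1 -> HIT, frames=[2,3,1] (faults so far: 5)
  LRU total faults: 5
--- Optimal ---
  step 0: ref 3 -> FAULT, frames=[3,-,-] (faults so far: 1)
  step 1: ref 4 -> FAULT, frames=[3,4,-] (faults so far: 2)
  step 2: ref 3 -> HIT, frames=[3,4,-] (faults so far: 2)
  step 3: ref 4 -> HIT, frames=[3,4,-] (faults so far: 2)
  step 4: ref 1 -> FAULT, frames=[3,4,1] (faults so far: 3)
  step 5: ref 2 -> FAULT, evict 4, frames=[3,2,1] (faults so far: 4)
  step 6: ref 1 -> HIT, frames=[3,2,1] (faults so far: 4)
  step 7: ref 2 -> HIT, frames=[3,2,1] (faults so far: 4)
  step 8: ref 3 -> HIT, frames=[3,2,1] (faults so far: 4)
  step 9: ref 1 -> HIT, frames=[3,2,1] (faults so far: 4)
  step 10: ref 1 -> HIT, frames=[3,2,1] (faults so far: 4)
  step 11: ref 1 -> HIT, frames=[3,2,1] (faults so far: 4)
  step 12: ref 3 -> HIT, frames=[3,2,1] (faults so far: 4)
  step 13: ref 1 -> HIT, frames=[3,2,1] (faults so far: 4)
  Optimal total faults: 4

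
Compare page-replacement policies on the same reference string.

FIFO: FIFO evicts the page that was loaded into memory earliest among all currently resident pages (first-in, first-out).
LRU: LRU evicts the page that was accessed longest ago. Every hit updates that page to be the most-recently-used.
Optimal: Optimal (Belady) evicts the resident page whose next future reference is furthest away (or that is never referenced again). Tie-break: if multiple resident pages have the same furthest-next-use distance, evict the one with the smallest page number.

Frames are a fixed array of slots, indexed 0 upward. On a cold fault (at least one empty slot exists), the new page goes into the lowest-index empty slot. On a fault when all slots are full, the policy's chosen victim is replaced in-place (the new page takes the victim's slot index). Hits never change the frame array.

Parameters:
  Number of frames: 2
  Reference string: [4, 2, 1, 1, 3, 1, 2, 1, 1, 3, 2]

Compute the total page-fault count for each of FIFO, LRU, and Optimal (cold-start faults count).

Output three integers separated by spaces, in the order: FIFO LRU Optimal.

--- FIFO ---
  step 0: ref 4 -> FAULT, frames=[4,-] (faults so far: 1)
  step 1: ref 2 -> FAULT, frames=[4,2] (faults so far: 2)
  step 2: ref 1 -> FAULT, evict 4, frames=[1,2] (faults so far: 3)
  step 3: ref 1 -> HIT, frames=[1,2] (faults so far: 3)
  step 4: ref 3 -> FAULT, evict 2, frames=[1,3] (faults so far: 4)
  step 5: ref 1 -> HIT, frames=[1,3] (faults so far: 4)
  step 6: ref 2 -> FAULT, evict 1, frames=[2,3] (faults so far: 5)
  step 7: ref 1 -> FAULT, evict 3, frames=[2,1] (faults so far: 6)
  step 8: ref 1 -> HIT, frames=[2,1] (faults so far: 6)
  step 9: ref 3 -> FAULT, evict 2, frames=[3,1] (faults so far: 7)
  step 10: ref 2 -> FAULT, evict 1, frames=[3,2] (faults so far: 8)
  FIFO total faults: 8
--- LRU ---
  step 0: ref 4 -> FAULT, frames=[4,-] (faults so far: 1)
  step 1: ref 2 -> FAULT, frames=[4,2] (faults so far: 2)
  step 2: ref 1 -> FAULT, evict 4, frames=[1,2] (faults so far: 3)
  step 3: ref 1 -> HIT, frames=[1,2] (faults so far: 3)
  step 4: ref 3 -> FAULT, evict 2, frames=[1,3] (faults so far: 4)
  step 5: ref 1 -> HIT, frames=[1,3] (faults so far: 4)
  step 6: ref 2 -> FAULT, evict 3, frames=[1,2] (faults so far: 5)
  step 7: ref 1 -> HIT, frames=[1,2] (faults so far: 5)
  step 8: ref 1 -> HIT, frames=[1,2] (faults so far: 5)
  step 9: ref 3 -> FAULT, evict 2, frames=[1,3] (faults so far: 6)
  step 10: ref 2 -> FAULT, evict 1, frames=[2,3] (faults so far: 7)
  LRU total faults: 7
--- Optimal ---
  step 0: ref 4 -> FAULT, frames=[4,-] (faults so far: 1)
  step 1: ref 2 -> FAULT, frames=[4,2] (faults so far: 2)
  step 2: ref 1 -> FAULT, evict 4, frames=[1,2] (faults so far: 3)
  step 3: ref 1 -> HIT, frames=[1,2] (faults so far: 3)
  step 4: ref 3 -> FAULT, evict 2, frames=[1,3] (faults so far: 4)
  step 5: ref 1 -> HIT, frames=[1,3] (faults so far: 4)
  step 6: ref 2 -> FAULT, evict 3, frames=[1,2] (faults so far: 5)
  step 7: ref 1 -> HIT, frames=[1,2] (faults so far: 5)
  step 8: ref 1 -> HIT, frames=[1,2] (faults so far: 5)
  step 9: ref 3 -> FAULT, evict 1, frames=[3,2] (faults so far: 6)
  step 10: ref 2 -> HIT, frames=[3,2] (faults so far: 6)
  Optimal total faults: 6

Answer: 8 7 6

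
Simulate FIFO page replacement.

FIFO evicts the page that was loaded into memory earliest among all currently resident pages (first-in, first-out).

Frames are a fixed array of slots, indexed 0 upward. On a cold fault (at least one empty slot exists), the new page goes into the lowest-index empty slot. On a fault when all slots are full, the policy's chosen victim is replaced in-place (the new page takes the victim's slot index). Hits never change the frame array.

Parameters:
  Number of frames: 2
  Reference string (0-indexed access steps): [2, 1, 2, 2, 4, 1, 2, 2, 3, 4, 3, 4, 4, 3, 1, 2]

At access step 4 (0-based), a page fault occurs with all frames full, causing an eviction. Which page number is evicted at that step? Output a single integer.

Answer: 2

Derivation:
Step 0: ref 2 -> FAULT, frames=[2,-]
Step 1: ref 1 -> FAULT, frames=[2,1]
Step 2: ref 2 -> HIT, frames=[2,1]
Step 3: ref 2 -> HIT, frames=[2,1]
Step 4: ref 4 -> FAULT, evict 2, frames=[4,1]
At step 4: evicted page 2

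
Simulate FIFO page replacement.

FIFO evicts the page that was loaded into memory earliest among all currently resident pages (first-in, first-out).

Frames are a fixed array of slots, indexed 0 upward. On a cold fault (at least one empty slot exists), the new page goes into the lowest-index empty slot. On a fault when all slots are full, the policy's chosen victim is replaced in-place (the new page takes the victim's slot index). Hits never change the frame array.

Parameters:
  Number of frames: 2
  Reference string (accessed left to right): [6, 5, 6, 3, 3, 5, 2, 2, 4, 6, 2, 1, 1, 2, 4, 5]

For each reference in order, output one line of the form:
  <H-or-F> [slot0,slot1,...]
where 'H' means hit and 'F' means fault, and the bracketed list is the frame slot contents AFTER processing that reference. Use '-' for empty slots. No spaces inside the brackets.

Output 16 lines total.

F [6,-]
F [6,5]
H [6,5]
F [3,5]
H [3,5]
H [3,5]
F [3,2]
H [3,2]
F [4,2]
F [4,6]
F [2,6]
F [2,1]
H [2,1]
H [2,1]
F [4,1]
F [4,5]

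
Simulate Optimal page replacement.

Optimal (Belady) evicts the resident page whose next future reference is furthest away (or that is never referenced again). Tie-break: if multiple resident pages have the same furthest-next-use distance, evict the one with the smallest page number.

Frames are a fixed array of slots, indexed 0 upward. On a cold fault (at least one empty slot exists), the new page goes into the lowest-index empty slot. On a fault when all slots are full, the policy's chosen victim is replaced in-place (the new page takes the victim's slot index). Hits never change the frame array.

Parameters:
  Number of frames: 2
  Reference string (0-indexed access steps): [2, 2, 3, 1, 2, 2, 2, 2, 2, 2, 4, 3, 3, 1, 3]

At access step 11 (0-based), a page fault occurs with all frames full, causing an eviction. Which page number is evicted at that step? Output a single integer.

Step 0: ref 2 -> FAULT, frames=[2,-]
Step 1: ref 2 -> HIT, frames=[2,-]
Step 2: ref 3 -> FAULT, frames=[2,3]
Step 3: ref 1 -> FAULT, evict 3, frames=[2,1]
Step 4: ref 2 -> HIT, frames=[2,1]
Step 5: ref 2 -> HIT, frames=[2,1]
Step 6: ref 2 -> HIT, frames=[2,1]
Step 7: ref 2 -> HIT, frames=[2,1]
Step 8: ref 2 -> HIT, frames=[2,1]
Step 9: ref 2 -> HIT, frames=[2,1]
Step 10: ref 4 -> FAULT, evict 2, frames=[4,1]
Step 11: ref 3 -> FAULT, evict 4, frames=[3,1]
At step 11: evicted page 4

Answer: 4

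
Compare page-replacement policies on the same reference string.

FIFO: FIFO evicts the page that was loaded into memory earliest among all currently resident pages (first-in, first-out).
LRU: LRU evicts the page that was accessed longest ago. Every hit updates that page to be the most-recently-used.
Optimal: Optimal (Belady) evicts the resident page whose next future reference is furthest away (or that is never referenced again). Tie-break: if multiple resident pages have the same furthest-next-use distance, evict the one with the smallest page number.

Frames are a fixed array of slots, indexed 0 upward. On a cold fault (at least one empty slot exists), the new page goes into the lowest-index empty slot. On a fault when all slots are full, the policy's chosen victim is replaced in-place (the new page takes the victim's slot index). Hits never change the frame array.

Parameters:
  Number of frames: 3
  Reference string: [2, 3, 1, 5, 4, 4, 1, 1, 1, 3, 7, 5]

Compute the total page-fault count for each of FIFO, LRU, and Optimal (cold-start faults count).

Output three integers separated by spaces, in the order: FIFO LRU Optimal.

Answer: 8 8 7

Derivation:
--- FIFO ---
  step 0: ref 2 -> FAULT, frames=[2,-,-] (faults so far: 1)
  step 1: ref 3 -> FAULT, frames=[2,3,-] (faults so far: 2)
  step 2: ref 1 -> FAULT, frames=[2,3,1] (faults so far: 3)
  step 3: ref 5 -> FAULT, evict 2, frames=[5,3,1] (faults so far: 4)
  step 4: ref 4 -> FAULT, evict 3, frames=[5,4,1] (faults so far: 5)
  step 5: ref 4 -> HIT, frames=[5,4,1] (faults so far: 5)
  step 6: ref 1 -> HIT, frames=[5,4,1] (faults so far: 5)
  step 7: ref 1 -> HIT, frames=[5,4,1] (faults so far: 5)
  step 8: ref 1 -> HIT, frames=[5,4,1] (faults so far: 5)
  step 9: ref 3 -> FAULT, evict 1, frames=[5,4,3] (faults so far: 6)
  step 10: ref 7 -> FAULT, evict 5, frames=[7,4,3] (faults so far: 7)
  step 11: ref 5 -> FAULT, evict 4, frames=[7,5,3] (faults so far: 8)
  FIFO total faults: 8
--- LRU ---
  step 0: ref 2 -> FAULT, frames=[2,-,-] (faults so far: 1)
  step 1: ref 3 -> FAULT, frames=[2,3,-] (faults so far: 2)
  step 2: ref 1 -> FAULT, frames=[2,3,1] (faults so far: 3)
  step 3: ref 5 -> FAULT, evict 2, frames=[5,3,1] (faults so far: 4)
  step 4: ref 4 -> FAULT, evict 3, frames=[5,4,1] (faults so far: 5)
  step 5: ref 4 -> HIT, frames=[5,4,1] (faults so far: 5)
  step 6: ref 1 -> HIT, frames=[5,4,1] (faults so far: 5)
  step 7: ref 1 -> HIT, frames=[5,4,1] (faults so far: 5)
  step 8: ref 1 -> HIT, frames=[5,4,1] (faults so far: 5)
  step 9: ref 3 -> FAULT, evict 5, frames=[3,4,1] (faults so far: 6)
  step 10: ref 7 -> FAULT, evict 4, frames=[3,7,1] (faults so far: 7)
  step 11: ref 5 -> FAULT, evict 1, frames=[3,7,5] (faults so far: 8)
  LRU total faults: 8
--- Optimal ---
  step 0: ref 2 -> FAULT, frames=[2,-,-] (faults so far: 1)
  step 1: ref 3 -> FAULT, frames=[2,3,-] (faults so far: 2)
  step 2: ref 1 -> FAULT, frames=[2,3,1] (faults so far: 3)
  step 3: ref 5 -> FAULT, evict 2, frames=[5,3,1] (faults so far: 4)
  step 4: ref 4 -> FAULT, evict 5, frames=[4,3,1] (faults so far: 5)
  step 5: ref 4 -> HIT, frames=[4,3,1] (faults so far: 5)
  step 6: ref 1 -> HIT, frames=[4,3,1] (faults so far: 5)
  step 7: ref 1 -> HIT, frames=[4,3,1] (faults so far: 5)
  step 8: ref 1 -> HIT, frames=[4,3,1] (faults so far: 5)
  step 9: ref 3 -> HIT, frames=[4,3,1] (faults so far: 5)
  step 10: ref 7 -> FAULT, evict 1, frames=[4,3,7] (faults so far: 6)
  step 11: ref 5 -> FAULT, evict 3, frames=[4,5,7] (faults so far: 7)
  Optimal total faults: 7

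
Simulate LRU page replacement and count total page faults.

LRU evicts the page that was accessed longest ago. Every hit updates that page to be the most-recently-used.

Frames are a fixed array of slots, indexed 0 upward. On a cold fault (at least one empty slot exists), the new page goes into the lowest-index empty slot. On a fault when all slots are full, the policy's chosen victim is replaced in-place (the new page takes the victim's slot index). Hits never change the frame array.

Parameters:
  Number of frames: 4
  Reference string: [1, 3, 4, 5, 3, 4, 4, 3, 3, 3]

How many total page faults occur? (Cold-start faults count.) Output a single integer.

Answer: 4

Derivation:
Step 0: ref 1 → FAULT, frames=[1,-,-,-]
Step 1: ref 3 → FAULT, frames=[1,3,-,-]
Step 2: ref 4 → FAULT, frames=[1,3,4,-]
Step 3: ref 5 → FAULT, frames=[1,3,4,5]
Step 4: ref 3 → HIT, frames=[1,3,4,5]
Step 5: ref 4 → HIT, frames=[1,3,4,5]
Step 6: ref 4 → HIT, frames=[1,3,4,5]
Step 7: ref 3 → HIT, frames=[1,3,4,5]
Step 8: ref 3 → HIT, frames=[1,3,4,5]
Step 9: ref 3 → HIT, frames=[1,3,4,5]
Total faults: 4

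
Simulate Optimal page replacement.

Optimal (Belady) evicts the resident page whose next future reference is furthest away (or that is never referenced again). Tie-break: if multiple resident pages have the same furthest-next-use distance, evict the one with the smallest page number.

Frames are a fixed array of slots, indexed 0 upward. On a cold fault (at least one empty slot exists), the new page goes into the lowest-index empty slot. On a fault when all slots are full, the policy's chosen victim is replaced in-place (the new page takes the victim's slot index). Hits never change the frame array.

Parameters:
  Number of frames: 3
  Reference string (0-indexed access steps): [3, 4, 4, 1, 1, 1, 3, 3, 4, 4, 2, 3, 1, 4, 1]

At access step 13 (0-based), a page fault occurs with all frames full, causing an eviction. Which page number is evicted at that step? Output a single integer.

Answer: 2

Derivation:
Step 0: ref 3 -> FAULT, frames=[3,-,-]
Step 1: ref 4 -> FAULT, frames=[3,4,-]
Step 2: ref 4 -> HIT, frames=[3,4,-]
Step 3: ref 1 -> FAULT, frames=[3,4,1]
Step 4: ref 1 -> HIT, frames=[3,4,1]
Step 5: ref 1 -> HIT, frames=[3,4,1]
Step 6: ref 3 -> HIT, frames=[3,4,1]
Step 7: ref 3 -> HIT, frames=[3,4,1]
Step 8: ref 4 -> HIT, frames=[3,4,1]
Step 9: ref 4 -> HIT, frames=[3,4,1]
Step 10: ref 2 -> FAULT, evict 4, frames=[3,2,1]
Step 11: ref 3 -> HIT, frames=[3,2,1]
Step 12: ref 1 -> HIT, frames=[3,2,1]
Step 13: ref 4 -> FAULT, evict 2, frames=[3,4,1]
At step 13: evicted page 2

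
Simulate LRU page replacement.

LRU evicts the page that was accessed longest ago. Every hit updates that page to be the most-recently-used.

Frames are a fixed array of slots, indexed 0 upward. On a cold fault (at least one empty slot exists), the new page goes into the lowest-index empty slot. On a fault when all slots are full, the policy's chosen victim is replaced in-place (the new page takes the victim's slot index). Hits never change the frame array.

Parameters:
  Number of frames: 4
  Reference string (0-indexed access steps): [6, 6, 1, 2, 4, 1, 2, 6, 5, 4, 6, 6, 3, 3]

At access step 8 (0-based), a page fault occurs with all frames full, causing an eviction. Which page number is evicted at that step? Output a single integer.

Answer: 4

Derivation:
Step 0: ref 6 -> FAULT, frames=[6,-,-,-]
Step 1: ref 6 -> HIT, frames=[6,-,-,-]
Step 2: ref 1 -> FAULT, frames=[6,1,-,-]
Step 3: ref 2 -> FAULT, frames=[6,1,2,-]
Step 4: ref 4 -> FAULT, frames=[6,1,2,4]
Step 5: ref 1 -> HIT, frames=[6,1,2,4]
Step 6: ref 2 -> HIT, frames=[6,1,2,4]
Step 7: ref 6 -> HIT, frames=[6,1,2,4]
Step 8: ref 5 -> FAULT, evict 4, frames=[6,1,2,5]
At step 8: evicted page 4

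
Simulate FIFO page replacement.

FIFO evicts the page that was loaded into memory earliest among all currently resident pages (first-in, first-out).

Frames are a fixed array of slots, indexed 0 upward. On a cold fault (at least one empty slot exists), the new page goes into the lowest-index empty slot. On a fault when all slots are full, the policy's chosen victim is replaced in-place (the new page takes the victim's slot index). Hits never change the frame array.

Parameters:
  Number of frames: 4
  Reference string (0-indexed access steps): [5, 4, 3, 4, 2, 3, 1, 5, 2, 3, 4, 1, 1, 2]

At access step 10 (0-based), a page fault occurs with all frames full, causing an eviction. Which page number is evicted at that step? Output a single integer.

Step 0: ref 5 -> FAULT, frames=[5,-,-,-]
Step 1: ref 4 -> FAULT, frames=[5,4,-,-]
Step 2: ref 3 -> FAULT, frames=[5,4,3,-]
Step 3: ref 4 -> HIT, frames=[5,4,3,-]
Step 4: ref 2 -> FAULT, frames=[5,4,3,2]
Step 5: ref 3 -> HIT, frames=[5,4,3,2]
Step 6: ref 1 -> FAULT, evict 5, frames=[1,4,3,2]
Step 7: ref 5 -> FAULT, evict 4, frames=[1,5,3,2]
Step 8: ref 2 -> HIT, frames=[1,5,3,2]
Step 9: ref 3 -> HIT, frames=[1,5,3,2]
Step 10: ref 4 -> FAULT, evict 3, frames=[1,5,4,2]
At step 10: evicted page 3

Answer: 3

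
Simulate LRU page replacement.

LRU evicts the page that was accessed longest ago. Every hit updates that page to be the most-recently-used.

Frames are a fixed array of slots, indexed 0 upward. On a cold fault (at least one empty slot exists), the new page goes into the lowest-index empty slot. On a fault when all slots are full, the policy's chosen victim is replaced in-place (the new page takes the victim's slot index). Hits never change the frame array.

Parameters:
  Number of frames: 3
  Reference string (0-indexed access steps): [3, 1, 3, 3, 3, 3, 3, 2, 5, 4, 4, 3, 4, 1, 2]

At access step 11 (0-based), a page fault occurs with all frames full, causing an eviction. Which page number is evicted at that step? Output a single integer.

Step 0: ref 3 -> FAULT, frames=[3,-,-]
Step 1: ref 1 -> FAULT, frames=[3,1,-]
Step 2: ref 3 -> HIT, frames=[3,1,-]
Step 3: ref 3 -> HIT, frames=[3,1,-]
Step 4: ref 3 -> HIT, frames=[3,1,-]
Step 5: ref 3 -> HIT, frames=[3,1,-]
Step 6: ref 3 -> HIT, frames=[3,1,-]
Step 7: ref 2 -> FAULT, frames=[3,1,2]
Step 8: ref 5 -> FAULT, evict 1, frames=[3,5,2]
Step 9: ref 4 -> FAULT, evict 3, frames=[4,5,2]
Step 10: ref 4 -> HIT, frames=[4,5,2]
Step 11: ref 3 -> FAULT, evict 2, frames=[4,5,3]
At step 11: evicted page 2

Answer: 2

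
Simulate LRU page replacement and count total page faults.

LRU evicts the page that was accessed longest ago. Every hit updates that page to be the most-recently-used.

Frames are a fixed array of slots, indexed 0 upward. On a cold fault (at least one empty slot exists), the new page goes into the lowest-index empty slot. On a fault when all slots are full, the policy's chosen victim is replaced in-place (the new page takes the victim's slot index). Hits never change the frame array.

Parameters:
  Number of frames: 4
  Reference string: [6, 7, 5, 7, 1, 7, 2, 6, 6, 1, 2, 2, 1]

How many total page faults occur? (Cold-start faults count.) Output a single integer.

Answer: 6

Derivation:
Step 0: ref 6 → FAULT, frames=[6,-,-,-]
Step 1: ref 7 → FAULT, frames=[6,7,-,-]
Step 2: ref 5 → FAULT, frames=[6,7,5,-]
Step 3: ref 7 → HIT, frames=[6,7,5,-]
Step 4: ref 1 → FAULT, frames=[6,7,5,1]
Step 5: ref 7 → HIT, frames=[6,7,5,1]
Step 6: ref 2 → FAULT (evict 6), frames=[2,7,5,1]
Step 7: ref 6 → FAULT (evict 5), frames=[2,7,6,1]
Step 8: ref 6 → HIT, frames=[2,7,6,1]
Step 9: ref 1 → HIT, frames=[2,7,6,1]
Step 10: ref 2 → HIT, frames=[2,7,6,1]
Step 11: ref 2 → HIT, frames=[2,7,6,1]
Step 12: ref 1 → HIT, frames=[2,7,6,1]
Total faults: 6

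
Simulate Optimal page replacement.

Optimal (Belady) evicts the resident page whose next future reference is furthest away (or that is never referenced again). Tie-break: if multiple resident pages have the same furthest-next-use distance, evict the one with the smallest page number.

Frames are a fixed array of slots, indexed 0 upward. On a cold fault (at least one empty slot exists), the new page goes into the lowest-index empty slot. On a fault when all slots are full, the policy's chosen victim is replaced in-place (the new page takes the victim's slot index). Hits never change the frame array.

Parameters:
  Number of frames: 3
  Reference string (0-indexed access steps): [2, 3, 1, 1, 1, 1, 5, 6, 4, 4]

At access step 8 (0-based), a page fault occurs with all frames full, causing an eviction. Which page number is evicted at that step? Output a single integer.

Step 0: ref 2 -> FAULT, frames=[2,-,-]
Step 1: ref 3 -> FAULT, frames=[2,3,-]
Step 2: ref 1 -> FAULT, frames=[2,3,1]
Step 3: ref 1 -> HIT, frames=[2,3,1]
Step 4: ref 1 -> HIT, frames=[2,3,1]
Step 5: ref 1 -> HIT, frames=[2,3,1]
Step 6: ref 5 -> FAULT, evict 1, frames=[2,3,5]
Step 7: ref 6 -> FAULT, evict 2, frames=[6,3,5]
Step 8: ref 4 -> FAULT, evict 3, frames=[6,4,5]
At step 8: evicted page 3

Answer: 3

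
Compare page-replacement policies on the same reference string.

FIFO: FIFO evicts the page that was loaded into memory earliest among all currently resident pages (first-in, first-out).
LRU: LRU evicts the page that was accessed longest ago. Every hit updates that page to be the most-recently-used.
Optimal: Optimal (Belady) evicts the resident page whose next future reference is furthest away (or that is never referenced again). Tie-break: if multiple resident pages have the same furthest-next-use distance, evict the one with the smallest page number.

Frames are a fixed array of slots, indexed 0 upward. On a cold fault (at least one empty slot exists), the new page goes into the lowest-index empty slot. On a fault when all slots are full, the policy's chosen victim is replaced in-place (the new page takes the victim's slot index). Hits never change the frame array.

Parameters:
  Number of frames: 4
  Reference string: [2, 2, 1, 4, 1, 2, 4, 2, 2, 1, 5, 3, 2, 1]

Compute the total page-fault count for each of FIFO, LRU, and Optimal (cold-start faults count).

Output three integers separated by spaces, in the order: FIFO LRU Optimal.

Answer: 7 5 5

Derivation:
--- FIFO ---
  step 0: ref 2 -> FAULT, frames=[2,-,-,-] (faults so far: 1)
  step 1: ref 2 -> HIT, frames=[2,-,-,-] (faults so far: 1)
  step 2: ref 1 -> FAULT, frames=[2,1,-,-] (faults so far: 2)
  step 3: ref 4 -> FAULT, frames=[2,1,4,-] (faults so far: 3)
  step 4: ref 1 -> HIT, frames=[2,1,4,-] (faults so far: 3)
  step 5: ref 2 -> HIT, frames=[2,1,4,-] (faults so far: 3)
  step 6: ref 4 -> HIT, frames=[2,1,4,-] (faults so far: 3)
  step 7: ref 2 -> HIT, frames=[2,1,4,-] (faults so far: 3)
  step 8: ref 2 -> HIT, frames=[2,1,4,-] (faults so far: 3)
  step 9: ref 1 -> HIT, frames=[2,1,4,-] (faults so far: 3)
  step 10: ref 5 -> FAULT, frames=[2,1,4,5] (faults so far: 4)
  step 11: ref 3 -> FAULT, evict 2, frames=[3,1,4,5] (faults so far: 5)
  step 12: ref 2 -> FAULT, evict 1, frames=[3,2,4,5] (faults so far: 6)
  step 13: ref 1 -> FAULT, evict 4, frames=[3,2,1,5] (faults so far: 7)
  FIFO total faults: 7
--- LRU ---
  step 0: ref 2 -> FAULT, frames=[2,-,-,-] (faults so far: 1)
  step 1: ref 2 -> HIT, frames=[2,-,-,-] (faults so far: 1)
  step 2: ref 1 -> FAULT, frames=[2,1,-,-] (faults so far: 2)
  step 3: ref 4 -> FAULT, frames=[2,1,4,-] (faults so far: 3)
  step 4: ref 1 -> HIT, frames=[2,1,4,-] (faults so far: 3)
  step 5: ref 2 -> HIT, frames=[2,1,4,-] (faults so far: 3)
  step 6: ref 4 -> HIT, frames=[2,1,4,-] (faults so far: 3)
  step 7: ref 2 -> HIT, frames=[2,1,4,-] (faults so far: 3)
  step 8: ref 2 -> HIT, frames=[2,1,4,-] (faults so far: 3)
  step 9: ref 1 -> HIT, frames=[2,1,4,-] (faults so far: 3)
  step 10: ref 5 -> FAULT, frames=[2,1,4,5] (faults so far: 4)
  step 11: ref 3 -> FAULT, evict 4, frames=[2,1,3,5] (faults so far: 5)
  step 12: ref 2 -> HIT, frames=[2,1,3,5] (faults so far: 5)
  step 13: ref 1 -> HIT, frames=[2,1,3,5] (faults so far: 5)
  LRU total faults: 5
--- Optimal ---
  step 0: ref 2 -> FAULT, frames=[2,-,-,-] (faults so far: 1)
  step 1: ref 2 -> HIT, frames=[2,-,-,-] (faults so far: 1)
  step 2: ref 1 -> FAULT, frames=[2,1,-,-] (faults so far: 2)
  step 3: ref 4 -> FAULT, frames=[2,1,4,-] (faults so far: 3)
  step 4: ref 1 -> HIT, frames=[2,1,4,-] (faults so far: 3)
  step 5: ref 2 -> HIT, frames=[2,1,4,-] (faults so far: 3)
  step 6: ref 4 -> HIT, frames=[2,1,4,-] (faults so far: 3)
  step 7: ref 2 -> HIT, frames=[2,1,4,-] (faults so far: 3)
  step 8: ref 2 -> HIT, frames=[2,1,4,-] (faults so far: 3)
  step 9: ref 1 -> HIT, frames=[2,1,4,-] (faults so far: 3)
  step 10: ref 5 -> FAULT, frames=[2,1,4,5] (faults so far: 4)
  step 11: ref 3 -> FAULT, evict 4, frames=[2,1,3,5] (faults so far: 5)
  step 12: ref 2 -> HIT, frames=[2,1,3,5] (faults so far: 5)
  step 13: ref 1 -> HIT, frames=[2,1,3,5] (faults so far: 5)
  Optimal total faults: 5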